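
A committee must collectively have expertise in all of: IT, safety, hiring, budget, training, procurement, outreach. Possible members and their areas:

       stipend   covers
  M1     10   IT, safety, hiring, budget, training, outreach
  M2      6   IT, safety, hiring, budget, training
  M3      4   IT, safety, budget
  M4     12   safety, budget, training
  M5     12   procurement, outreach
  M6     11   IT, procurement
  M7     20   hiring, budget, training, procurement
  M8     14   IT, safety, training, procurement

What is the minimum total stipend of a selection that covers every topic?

M2, M5 cover every topic at stipend 6 + 12 = 18.
Any cover uses at least 2 members; among all covering selections none totals below 18.

18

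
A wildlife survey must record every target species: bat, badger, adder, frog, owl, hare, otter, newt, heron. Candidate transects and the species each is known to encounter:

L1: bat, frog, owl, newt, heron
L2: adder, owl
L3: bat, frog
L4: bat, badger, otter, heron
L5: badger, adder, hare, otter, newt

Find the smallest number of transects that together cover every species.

L1, L5 together cover {bat, badger, adder, frog, owl, hare, otter, newt, heron} — every species.
No single transect contains all 9 species, so 2 is optimal.

2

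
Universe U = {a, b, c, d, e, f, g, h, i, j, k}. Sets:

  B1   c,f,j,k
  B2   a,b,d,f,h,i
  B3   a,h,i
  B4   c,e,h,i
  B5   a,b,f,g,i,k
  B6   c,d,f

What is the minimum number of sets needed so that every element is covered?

4

B1, B2, B4, B5 together cover {a, b, c, d, e, f, g, h, i, j, k} — every element.
No 3 of the 6 sets cover everything (all 20 triples fall short), so 4 is minimum.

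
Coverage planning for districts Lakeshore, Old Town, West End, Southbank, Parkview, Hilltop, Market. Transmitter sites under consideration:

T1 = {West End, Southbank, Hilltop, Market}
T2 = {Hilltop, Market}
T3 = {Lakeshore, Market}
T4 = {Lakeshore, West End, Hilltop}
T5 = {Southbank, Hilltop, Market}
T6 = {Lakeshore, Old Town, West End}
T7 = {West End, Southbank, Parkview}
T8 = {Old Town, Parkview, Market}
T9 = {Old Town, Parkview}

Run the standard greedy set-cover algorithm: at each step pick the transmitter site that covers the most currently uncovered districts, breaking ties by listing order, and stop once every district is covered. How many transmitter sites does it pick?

Pick 1: T1 covers 4 new districts (West End, Southbank, Hilltop, Market).
Pick 2: T6 covers 2 new districts (Lakeshore, Old Town).
Pick 3: T7 covers 1 new districts (Parkview).
Greedy uses 3 transmitter sites.

3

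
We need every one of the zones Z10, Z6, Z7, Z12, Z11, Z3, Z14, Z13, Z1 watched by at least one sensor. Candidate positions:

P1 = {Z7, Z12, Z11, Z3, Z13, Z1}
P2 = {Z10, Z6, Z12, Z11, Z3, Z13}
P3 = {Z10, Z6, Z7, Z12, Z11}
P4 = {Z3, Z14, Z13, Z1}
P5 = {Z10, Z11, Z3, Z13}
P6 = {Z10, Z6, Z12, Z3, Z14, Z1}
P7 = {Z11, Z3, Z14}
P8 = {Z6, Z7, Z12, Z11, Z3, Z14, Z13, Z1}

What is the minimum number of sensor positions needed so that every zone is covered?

P1, P6 together cover {Z10, Z6, Z7, Z12, Z11, Z3, Z14, Z13, Z1} — every zone.
No single sensor position contains all 9 zones, so 2 is optimal.

2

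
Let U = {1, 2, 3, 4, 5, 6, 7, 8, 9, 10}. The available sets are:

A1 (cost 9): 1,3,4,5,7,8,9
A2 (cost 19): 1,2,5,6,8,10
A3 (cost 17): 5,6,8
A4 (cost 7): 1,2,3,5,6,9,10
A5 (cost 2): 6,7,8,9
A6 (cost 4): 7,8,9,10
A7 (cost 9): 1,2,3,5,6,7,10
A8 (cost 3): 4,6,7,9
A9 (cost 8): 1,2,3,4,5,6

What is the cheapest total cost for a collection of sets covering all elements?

A6, A9 cover every element at cost 4 + 8 = 12.
Any cover uses at least 2 sets; among all covering selections none totals below 12.

12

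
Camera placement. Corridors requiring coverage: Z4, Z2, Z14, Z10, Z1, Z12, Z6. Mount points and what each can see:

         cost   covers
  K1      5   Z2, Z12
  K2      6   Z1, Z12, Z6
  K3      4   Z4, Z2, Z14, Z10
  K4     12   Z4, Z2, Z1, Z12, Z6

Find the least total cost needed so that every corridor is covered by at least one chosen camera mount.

10

K2, K3 cover every corridor at cost 6 + 4 = 10.
Any cover uses at least 2 camera mounts; among all covering selections none totals below 10.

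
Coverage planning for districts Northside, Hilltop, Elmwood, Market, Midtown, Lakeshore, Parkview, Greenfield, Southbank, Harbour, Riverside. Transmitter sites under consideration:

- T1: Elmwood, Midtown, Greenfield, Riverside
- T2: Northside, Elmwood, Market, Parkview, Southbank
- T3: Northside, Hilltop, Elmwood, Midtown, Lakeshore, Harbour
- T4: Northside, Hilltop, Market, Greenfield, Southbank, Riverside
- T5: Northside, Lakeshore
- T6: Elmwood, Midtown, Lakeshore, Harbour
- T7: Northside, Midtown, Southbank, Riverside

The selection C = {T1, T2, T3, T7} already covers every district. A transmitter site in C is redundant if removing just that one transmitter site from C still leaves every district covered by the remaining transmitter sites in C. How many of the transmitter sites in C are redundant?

Drop T1: Greenfield uncovered — not redundant.
Drop T2: Market, Parkview uncovered — not redundant.
Drop T3: Hilltop, Lakeshore, Harbour uncovered — not redundant.
Drop T7: the rest still cover every district — redundant.
1 redundant: T7.

1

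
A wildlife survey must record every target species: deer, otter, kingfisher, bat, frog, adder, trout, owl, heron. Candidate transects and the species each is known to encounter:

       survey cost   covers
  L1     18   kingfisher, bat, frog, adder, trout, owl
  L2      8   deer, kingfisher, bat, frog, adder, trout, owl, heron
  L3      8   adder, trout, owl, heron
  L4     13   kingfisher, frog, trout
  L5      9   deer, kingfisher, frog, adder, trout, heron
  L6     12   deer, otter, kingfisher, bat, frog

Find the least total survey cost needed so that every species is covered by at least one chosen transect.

20

L2, L6 cover every species at survey cost 8 + 12 = 20.
Any cover uses at least 2 transects; among all covering selections none totals below 20.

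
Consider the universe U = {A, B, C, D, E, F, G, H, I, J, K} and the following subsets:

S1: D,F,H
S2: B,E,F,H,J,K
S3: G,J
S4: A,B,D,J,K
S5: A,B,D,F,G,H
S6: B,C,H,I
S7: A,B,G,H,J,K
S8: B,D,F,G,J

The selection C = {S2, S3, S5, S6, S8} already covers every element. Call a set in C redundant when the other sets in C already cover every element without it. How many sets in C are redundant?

Drop S2: E, K uncovered — not redundant.
Drop S3: the rest still cover every element — redundant.
Drop S5: A uncovered — not redundant.
Drop S6: C, I uncovered — not redundant.
Drop S8: the rest still cover every element — redundant.
2 redundant: S3, S8.

2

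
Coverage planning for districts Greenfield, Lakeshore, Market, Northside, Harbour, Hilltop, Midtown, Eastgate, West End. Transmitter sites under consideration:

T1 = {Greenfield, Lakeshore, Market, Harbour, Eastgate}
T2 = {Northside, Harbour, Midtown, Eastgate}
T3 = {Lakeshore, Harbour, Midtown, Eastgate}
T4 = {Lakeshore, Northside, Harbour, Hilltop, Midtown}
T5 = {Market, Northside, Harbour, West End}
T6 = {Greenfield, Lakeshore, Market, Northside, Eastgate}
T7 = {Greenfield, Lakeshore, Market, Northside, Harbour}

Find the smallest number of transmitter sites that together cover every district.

3

T1, T4, T5 together cover {Greenfield, Lakeshore, Market, Northside, Harbour, Hilltop, Midtown, Eastgate, West End} — every district.
No 2 of the 7 transmitter sites cover everything (all 21 pairs fall short), so 3 is minimum.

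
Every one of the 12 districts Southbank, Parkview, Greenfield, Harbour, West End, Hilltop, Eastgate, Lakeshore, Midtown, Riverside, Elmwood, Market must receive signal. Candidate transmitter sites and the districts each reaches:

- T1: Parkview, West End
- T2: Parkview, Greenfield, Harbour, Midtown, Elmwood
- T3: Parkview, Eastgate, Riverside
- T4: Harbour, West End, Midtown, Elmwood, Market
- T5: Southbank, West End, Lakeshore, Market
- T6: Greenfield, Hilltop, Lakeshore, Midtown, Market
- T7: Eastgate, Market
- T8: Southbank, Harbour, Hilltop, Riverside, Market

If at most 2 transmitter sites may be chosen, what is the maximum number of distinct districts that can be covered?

Choosing T2, T5 covers {Southbank, Parkview, Greenfield, Harbour, West End, Lakeshore, Midtown, Elmwood, Market} — 9 districts.
No choice of 2 transmitter sites does better; here Hilltop, Eastgate, Riverside are left uncovered.

9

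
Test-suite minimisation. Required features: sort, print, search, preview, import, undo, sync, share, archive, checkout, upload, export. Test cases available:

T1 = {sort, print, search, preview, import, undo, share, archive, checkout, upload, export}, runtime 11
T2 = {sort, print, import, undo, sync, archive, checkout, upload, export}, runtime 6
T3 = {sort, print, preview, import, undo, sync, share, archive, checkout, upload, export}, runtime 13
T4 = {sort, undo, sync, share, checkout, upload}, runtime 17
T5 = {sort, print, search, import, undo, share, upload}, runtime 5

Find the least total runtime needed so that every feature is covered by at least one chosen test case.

T1, T2 cover every feature at runtime 11 + 6 = 17.
Any cover uses at least 2 test cases; among all covering selections none totals below 17.

17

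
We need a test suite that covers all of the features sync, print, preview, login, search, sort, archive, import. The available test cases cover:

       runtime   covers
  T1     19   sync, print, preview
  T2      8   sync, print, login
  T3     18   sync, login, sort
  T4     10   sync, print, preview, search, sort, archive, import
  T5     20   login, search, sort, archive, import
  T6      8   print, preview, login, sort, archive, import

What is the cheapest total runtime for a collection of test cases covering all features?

18

T2, T4 cover every feature at runtime 8 + 10 = 18.
Any cover uses at least 2 test cases; among all covering selections none totals below 18.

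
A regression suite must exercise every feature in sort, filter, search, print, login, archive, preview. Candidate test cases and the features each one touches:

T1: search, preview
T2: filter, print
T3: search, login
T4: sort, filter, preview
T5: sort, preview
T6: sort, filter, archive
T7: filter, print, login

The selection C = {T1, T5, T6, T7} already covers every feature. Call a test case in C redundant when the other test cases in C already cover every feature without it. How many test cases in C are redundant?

Drop T1: search uncovered — not redundant.
Drop T5: the rest still cover every feature — redundant.
Drop T6: archive uncovered — not redundant.
Drop T7: print, login uncovered — not redundant.
1 redundant: T5.

1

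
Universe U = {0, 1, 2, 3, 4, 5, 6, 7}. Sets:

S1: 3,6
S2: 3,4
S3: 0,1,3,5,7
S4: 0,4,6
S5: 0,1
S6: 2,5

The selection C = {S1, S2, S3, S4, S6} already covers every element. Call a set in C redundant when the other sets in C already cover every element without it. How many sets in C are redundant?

3

Drop S1: the rest still cover every element — redundant.
Drop S2: the rest still cover every element — redundant.
Drop S3: 1, 7 uncovered — not redundant.
Drop S4: the rest still cover every element — redundant.
Drop S6: 2 uncovered — not redundant.
3 redundant: S1, S2, S4.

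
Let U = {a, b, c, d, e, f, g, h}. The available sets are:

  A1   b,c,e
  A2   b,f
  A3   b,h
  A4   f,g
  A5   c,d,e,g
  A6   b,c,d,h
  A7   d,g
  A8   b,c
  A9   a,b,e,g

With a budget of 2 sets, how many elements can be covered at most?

7

Choosing A6, A9 covers {a, b, c, d, e, g, h} — 7 elements.
No choice of 2 sets does better; here f is left uncovered.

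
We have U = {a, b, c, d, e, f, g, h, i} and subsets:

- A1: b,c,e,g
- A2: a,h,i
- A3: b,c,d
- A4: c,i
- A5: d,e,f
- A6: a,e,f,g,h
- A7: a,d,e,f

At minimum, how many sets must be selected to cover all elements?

A1, A2, A5 together cover {a, b, c, d, e, f, g, h, i} — every element.
No 2 of the 7 sets cover everything (all 21 pairs fall short), so 3 is minimum.

3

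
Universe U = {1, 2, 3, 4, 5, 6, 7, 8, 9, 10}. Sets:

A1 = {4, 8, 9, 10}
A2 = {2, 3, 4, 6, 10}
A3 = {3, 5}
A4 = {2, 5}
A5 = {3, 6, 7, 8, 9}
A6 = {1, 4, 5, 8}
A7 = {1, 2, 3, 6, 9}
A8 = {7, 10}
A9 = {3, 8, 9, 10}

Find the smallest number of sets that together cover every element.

3

A2, A5, A6 together cover {1, 2, 3, 4, 5, 6, 7, 8, 9, 10} — every element.
No 2 of the 9 sets cover everything (all 36 pairs fall short), so 3 is minimum.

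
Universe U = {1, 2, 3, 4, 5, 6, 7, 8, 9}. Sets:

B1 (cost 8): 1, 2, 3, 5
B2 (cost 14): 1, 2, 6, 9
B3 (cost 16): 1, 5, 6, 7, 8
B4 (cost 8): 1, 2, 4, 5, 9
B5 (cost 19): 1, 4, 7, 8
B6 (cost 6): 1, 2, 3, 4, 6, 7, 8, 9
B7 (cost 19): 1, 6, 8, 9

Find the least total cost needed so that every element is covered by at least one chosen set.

14

B1, B6 cover every element at cost 8 + 6 = 14.
Any cover uses at least 2 sets; among all covering selections none totals below 14.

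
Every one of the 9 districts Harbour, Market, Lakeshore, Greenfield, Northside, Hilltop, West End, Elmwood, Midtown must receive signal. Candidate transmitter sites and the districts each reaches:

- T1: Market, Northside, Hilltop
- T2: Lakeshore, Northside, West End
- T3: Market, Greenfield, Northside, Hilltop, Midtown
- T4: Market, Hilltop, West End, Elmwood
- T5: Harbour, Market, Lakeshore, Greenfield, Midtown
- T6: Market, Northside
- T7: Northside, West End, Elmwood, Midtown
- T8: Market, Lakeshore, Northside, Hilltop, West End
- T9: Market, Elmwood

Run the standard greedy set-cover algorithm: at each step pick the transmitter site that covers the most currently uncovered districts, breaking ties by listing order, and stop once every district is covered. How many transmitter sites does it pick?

Pick 1: T3 covers 5 new districts (Market, Greenfield, Northside, Hilltop, Midtown).
Pick 2: T2 covers 2 new districts (Lakeshore, West End).
Pick 3: T4 covers 1 new districts (Elmwood).
Pick 4: T5 covers 1 new districts (Harbour).
Greedy uses 4 transmitter sites. (The true minimum is 3.)

4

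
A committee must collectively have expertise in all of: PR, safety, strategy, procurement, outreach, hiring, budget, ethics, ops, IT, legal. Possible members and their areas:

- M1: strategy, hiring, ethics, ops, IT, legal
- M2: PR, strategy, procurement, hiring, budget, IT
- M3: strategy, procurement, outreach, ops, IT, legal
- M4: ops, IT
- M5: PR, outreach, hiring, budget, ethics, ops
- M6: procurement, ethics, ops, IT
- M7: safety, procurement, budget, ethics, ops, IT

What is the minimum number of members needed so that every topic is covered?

3

M1, M5, M7 together cover {PR, safety, strategy, procurement, outreach, hiring, budget, ethics, ops, IT, legal} — every topic.
No 2 of the 7 members cover everything (all 21 pairs fall short), so 3 is minimum.
Greedy (largest uncovered first) would take M1, M2, M3, M7 — 4 members — but 3 suffice.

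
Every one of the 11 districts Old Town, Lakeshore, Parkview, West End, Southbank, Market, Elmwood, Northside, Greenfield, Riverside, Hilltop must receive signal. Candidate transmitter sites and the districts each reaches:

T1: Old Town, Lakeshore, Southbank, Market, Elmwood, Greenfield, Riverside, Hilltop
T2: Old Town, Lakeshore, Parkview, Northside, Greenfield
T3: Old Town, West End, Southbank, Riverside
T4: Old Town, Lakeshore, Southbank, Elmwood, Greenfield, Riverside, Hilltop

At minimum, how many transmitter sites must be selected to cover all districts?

T1, T2, T3 together cover {Old Town, Lakeshore, Parkview, West End, Southbank, Market, Elmwood, Northside, Greenfield, Riverside, Hilltop} — every district.
No 2 of the 4 transmitter sites cover everything (all 6 pairs fall short), so 3 is minimum.

3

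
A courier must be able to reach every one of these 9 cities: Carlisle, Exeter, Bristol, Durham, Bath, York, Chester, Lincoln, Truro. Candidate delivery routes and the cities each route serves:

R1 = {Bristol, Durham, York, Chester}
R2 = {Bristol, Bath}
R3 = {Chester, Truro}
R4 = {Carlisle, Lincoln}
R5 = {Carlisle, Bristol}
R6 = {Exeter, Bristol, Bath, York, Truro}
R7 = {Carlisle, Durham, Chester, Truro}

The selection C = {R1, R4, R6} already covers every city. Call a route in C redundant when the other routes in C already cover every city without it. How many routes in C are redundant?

Drop R1: Durham, Chester uncovered — not redundant.
Drop R4: Carlisle, Lincoln uncovered — not redundant.
Drop R6: Exeter, Bath, Truro uncovered — not redundant.
None of the routes in C is redundant.

0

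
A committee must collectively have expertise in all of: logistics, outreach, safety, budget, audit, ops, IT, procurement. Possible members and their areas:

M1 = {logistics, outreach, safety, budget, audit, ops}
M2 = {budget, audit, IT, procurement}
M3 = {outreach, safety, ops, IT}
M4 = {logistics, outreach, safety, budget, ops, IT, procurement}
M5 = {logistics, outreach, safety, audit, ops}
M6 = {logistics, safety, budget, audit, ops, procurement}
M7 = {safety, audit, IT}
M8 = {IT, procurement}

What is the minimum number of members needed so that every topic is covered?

2

M1, M2 together cover {logistics, outreach, safety, budget, audit, ops, IT, procurement} — every topic.
No single member contains all 8 topics, so 2 is optimal.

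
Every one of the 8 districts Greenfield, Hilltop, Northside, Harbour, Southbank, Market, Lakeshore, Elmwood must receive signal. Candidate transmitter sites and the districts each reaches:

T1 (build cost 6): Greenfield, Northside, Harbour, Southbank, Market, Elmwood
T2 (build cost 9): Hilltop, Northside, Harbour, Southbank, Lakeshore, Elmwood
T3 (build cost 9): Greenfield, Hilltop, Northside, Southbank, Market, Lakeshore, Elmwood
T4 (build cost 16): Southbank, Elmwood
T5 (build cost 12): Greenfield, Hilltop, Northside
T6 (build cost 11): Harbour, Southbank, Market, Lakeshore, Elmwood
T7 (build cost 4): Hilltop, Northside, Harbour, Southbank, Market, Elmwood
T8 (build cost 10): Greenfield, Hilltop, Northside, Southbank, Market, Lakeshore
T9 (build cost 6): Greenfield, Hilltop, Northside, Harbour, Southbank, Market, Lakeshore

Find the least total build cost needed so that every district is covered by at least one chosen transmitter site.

T7, T9 cover every district at build cost 4 + 6 = 10.
Any cover uses at least 2 transmitter sites; among all covering selections none totals below 10.

10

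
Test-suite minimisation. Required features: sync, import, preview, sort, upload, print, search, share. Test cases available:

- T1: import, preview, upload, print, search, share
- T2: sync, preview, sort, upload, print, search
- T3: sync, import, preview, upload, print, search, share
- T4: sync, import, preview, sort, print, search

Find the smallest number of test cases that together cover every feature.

2

T1, T2 together cover {sync, import, preview, sort, upload, print, search, share} — every feature.
No single test case contains all 8 features, so 2 is optimal.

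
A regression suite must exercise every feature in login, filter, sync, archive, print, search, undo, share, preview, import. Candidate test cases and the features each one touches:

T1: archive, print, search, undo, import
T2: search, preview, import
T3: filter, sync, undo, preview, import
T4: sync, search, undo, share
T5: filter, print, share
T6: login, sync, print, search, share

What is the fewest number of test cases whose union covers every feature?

T1, T3, T6 together cover {login, filter, sync, archive, print, search, undo, share, preview, import} — every feature.
No 2 of the 6 test cases cover everything (all 15 pairs fall short), so 3 is minimum.

3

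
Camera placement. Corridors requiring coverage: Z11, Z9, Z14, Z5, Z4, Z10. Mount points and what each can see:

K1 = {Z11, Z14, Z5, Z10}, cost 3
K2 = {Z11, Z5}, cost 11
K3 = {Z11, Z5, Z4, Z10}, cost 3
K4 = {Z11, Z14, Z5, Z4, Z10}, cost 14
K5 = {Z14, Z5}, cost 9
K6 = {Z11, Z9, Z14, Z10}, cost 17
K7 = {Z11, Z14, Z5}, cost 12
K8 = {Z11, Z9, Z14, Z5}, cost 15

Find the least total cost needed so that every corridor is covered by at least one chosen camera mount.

18

K3, K8 cover every corridor at cost 3 + 15 = 18.
Any cover uses at least 2 camera mounts; among all covering selections none totals below 18.
Greedy by coverage-per-cost would pick K1, K3, K8 for 21 — worse than the optimum 18.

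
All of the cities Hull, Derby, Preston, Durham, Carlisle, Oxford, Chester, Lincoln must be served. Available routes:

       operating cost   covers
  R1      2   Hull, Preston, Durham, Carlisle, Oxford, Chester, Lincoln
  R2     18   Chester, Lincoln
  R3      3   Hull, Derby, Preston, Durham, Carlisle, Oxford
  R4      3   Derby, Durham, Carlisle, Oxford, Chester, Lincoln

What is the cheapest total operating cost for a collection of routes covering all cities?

5

R1, R3 cover every city at operating cost 2 + 3 = 5.
Any cover uses at least 2 routes; among all covering selections none totals below 5.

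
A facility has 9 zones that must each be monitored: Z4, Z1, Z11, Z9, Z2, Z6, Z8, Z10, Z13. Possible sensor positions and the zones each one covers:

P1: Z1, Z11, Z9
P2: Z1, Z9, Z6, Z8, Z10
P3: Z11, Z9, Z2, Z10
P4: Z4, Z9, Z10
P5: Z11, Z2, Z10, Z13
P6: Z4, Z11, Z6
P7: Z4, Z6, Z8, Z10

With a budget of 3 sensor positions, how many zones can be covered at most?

9

Choosing P1, P5, P7 covers {Z4, Z1, Z11, Z9, Z2, Z6, Z8, Z10, Z13} — 9 zones.
That is all 9 zones.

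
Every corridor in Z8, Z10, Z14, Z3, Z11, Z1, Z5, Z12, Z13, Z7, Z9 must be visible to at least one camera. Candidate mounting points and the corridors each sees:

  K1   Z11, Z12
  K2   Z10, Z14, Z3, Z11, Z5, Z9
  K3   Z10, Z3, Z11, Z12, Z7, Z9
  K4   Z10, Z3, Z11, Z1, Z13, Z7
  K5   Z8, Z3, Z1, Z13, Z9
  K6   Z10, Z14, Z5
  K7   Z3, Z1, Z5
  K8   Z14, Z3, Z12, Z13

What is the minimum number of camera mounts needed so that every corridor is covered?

3

K2, K3, K5 together cover {Z8, Z10, Z14, Z3, Z11, Z1, Z5, Z12, Z13, Z7, Z9} — every corridor.
No 2 of the 8 camera mounts cover everything (all 28 pairs fall short), so 3 is minimum.
Greedy (largest uncovered first) would take K2, K4, K1, K5 — 4 camera mounts — but 3 suffice.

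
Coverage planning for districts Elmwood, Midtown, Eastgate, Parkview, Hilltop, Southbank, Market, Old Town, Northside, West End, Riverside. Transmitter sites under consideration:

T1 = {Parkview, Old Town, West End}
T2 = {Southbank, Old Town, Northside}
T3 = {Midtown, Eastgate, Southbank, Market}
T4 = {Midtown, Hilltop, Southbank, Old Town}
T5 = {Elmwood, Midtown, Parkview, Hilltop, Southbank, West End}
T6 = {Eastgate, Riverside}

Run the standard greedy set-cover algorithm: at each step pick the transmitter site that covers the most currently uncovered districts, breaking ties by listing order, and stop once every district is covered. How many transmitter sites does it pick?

Pick 1: T5 covers 6 new districts (Elmwood, Midtown, Parkview, Hilltop, Southbank, West End).
Pick 2: T2 covers 2 new districts (Old Town, Northside).
Pick 3: T3 covers 2 new districts (Eastgate, Market).
Pick 4: T6 covers 1 new districts (Riverside).
Greedy uses 4 transmitter sites.

4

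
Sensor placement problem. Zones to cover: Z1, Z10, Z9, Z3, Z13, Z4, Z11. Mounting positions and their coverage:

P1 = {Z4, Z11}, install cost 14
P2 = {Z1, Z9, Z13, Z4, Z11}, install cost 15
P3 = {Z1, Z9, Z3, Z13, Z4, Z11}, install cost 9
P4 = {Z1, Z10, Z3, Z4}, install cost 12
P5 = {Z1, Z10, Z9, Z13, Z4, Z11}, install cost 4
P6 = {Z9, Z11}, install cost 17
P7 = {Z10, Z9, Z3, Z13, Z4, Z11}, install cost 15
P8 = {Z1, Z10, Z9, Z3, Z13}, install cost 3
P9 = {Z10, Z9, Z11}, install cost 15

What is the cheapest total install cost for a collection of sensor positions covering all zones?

P5, P8 cover every zone at install cost 4 + 3 = 7.
Any cover uses at least 2 sensor positions; among all covering selections none totals below 7.

7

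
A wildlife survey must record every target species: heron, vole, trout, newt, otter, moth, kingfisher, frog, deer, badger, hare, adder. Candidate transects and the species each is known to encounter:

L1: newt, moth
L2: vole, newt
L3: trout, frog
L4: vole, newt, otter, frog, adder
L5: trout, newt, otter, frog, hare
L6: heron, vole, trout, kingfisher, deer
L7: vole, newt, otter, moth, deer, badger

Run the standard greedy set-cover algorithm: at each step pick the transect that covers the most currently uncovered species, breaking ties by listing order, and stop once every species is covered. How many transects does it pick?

4

Pick 1: L7 covers 6 new species (vole, newt, otter, moth, deer, badger).
Pick 2: L5 covers 3 new species (trout, frog, hare).
Pick 3: L6 covers 2 new species (heron, kingfisher).
Pick 4: L4 covers 1 new species (adder).
Greedy uses 4 transects.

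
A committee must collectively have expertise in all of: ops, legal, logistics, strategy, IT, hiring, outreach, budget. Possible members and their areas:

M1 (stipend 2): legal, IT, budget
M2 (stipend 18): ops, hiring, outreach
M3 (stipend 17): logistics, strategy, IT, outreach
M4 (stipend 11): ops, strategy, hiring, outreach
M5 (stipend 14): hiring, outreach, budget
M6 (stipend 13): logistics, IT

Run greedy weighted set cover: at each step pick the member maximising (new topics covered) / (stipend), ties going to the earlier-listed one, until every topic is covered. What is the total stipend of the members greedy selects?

26

Pick 1: M1 adds 3 new (legal, IT, budget) at stipend 2 (ratio 3/2).
Pick 2: M4 adds 4 new (ops, strategy, hiring, outreach) at stipend 11 (ratio 4/11).
Pick 3: M6 adds 1 new (logistics) at stipend 13 (ratio 1/13).
Greedy total stipend: 2 + 11 + 13 = 26.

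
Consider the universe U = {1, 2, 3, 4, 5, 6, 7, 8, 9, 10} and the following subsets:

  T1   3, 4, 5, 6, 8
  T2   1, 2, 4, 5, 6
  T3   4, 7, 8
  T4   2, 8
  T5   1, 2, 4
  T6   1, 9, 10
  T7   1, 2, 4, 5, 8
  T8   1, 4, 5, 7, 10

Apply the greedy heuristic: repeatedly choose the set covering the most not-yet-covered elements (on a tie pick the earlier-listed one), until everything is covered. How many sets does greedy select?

4

Pick 1: T1 covers 5 new elements (3, 4, 5, 6, 8).
Pick 2: T6 covers 3 new elements (1, 9, 10).
Pick 3: T2 covers 1 new elements (2).
Pick 4: T3 covers 1 new elements (7).
Greedy uses 4 sets.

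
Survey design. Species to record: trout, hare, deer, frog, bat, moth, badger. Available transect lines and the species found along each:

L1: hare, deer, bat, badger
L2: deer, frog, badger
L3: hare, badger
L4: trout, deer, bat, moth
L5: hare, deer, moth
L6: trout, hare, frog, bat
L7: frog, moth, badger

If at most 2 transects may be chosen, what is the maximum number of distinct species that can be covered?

6

Choosing L1, L4 covers {trout, hare, deer, bat, moth, badger} — 6 species.
No choice of 2 transects does better; here frog is left uncovered.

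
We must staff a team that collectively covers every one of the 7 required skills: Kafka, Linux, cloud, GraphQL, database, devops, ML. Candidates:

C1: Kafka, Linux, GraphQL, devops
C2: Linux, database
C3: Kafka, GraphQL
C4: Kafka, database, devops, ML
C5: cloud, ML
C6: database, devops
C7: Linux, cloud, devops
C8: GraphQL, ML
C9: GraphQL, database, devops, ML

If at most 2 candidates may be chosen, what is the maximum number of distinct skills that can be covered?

6

Choosing C1, C4 covers {Kafka, Linux, GraphQL, database, devops, ML} — 6 skills.
No choice of 2 candidates does better; here cloud is left uncovered.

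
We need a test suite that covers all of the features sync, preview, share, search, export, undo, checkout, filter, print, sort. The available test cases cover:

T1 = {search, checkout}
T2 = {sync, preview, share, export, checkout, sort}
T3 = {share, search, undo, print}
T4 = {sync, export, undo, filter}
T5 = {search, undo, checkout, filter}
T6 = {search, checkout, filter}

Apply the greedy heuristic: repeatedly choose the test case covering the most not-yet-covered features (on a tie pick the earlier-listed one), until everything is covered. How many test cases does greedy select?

Pick 1: T2 covers 6 new features (sync, preview, share, export, checkout, sort).
Pick 2: T3 covers 3 new features (search, undo, print).
Pick 3: T4 covers 1 new features (filter).
Greedy uses 3 test cases.

3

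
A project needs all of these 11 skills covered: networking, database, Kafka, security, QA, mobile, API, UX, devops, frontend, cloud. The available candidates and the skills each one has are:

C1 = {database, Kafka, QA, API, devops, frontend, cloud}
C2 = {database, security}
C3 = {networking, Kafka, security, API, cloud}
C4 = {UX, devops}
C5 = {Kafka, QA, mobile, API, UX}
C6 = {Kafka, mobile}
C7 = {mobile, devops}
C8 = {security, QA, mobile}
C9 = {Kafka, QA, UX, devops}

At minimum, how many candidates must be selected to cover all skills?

C1, C3, C5 together cover {networking, database, Kafka, security, QA, mobile, API, UX, devops, frontend, cloud} — every skill.
No 2 of the 9 candidates cover everything (all 36 pairs fall short), so 3 is minimum.

3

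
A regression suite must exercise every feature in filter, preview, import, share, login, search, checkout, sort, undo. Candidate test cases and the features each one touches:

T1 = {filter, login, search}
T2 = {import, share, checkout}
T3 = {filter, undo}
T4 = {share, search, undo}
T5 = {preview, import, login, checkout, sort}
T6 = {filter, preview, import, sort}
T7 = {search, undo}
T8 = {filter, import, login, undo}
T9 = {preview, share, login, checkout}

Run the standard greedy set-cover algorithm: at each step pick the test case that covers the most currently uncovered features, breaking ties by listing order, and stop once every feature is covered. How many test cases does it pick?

3

Pick 1: T5 covers 5 new features (preview, import, login, checkout, sort).
Pick 2: T4 covers 3 new features (share, search, undo).
Pick 3: T1 covers 1 new features (filter).
Greedy uses 3 test cases.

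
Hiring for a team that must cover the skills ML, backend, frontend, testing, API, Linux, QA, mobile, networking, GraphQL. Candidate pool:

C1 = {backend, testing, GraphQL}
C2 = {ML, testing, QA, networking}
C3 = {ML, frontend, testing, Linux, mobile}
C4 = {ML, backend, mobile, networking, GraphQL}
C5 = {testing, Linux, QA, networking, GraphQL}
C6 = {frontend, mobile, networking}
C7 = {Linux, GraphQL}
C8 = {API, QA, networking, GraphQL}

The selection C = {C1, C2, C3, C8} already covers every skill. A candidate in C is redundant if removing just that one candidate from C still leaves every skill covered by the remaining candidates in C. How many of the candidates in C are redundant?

Drop C1: backend uncovered — not redundant.
Drop C2: the rest still cover every skill — redundant.
Drop C3: frontend, Linux, mobile uncovered — not redundant.
Drop C8: API uncovered — not redundant.
1 redundant: C2.

1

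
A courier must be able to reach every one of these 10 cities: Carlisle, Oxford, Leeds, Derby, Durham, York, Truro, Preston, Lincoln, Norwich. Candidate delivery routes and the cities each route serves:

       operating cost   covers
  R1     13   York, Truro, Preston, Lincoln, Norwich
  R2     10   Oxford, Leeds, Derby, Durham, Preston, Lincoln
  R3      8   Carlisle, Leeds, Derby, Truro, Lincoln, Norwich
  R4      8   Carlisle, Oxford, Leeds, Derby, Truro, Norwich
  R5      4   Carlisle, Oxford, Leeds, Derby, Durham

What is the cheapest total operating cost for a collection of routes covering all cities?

17

R1, R5 cover every city at operating cost 13 + 4 = 17.
Any cover uses at least 2 routes; among all covering selections none totals below 17.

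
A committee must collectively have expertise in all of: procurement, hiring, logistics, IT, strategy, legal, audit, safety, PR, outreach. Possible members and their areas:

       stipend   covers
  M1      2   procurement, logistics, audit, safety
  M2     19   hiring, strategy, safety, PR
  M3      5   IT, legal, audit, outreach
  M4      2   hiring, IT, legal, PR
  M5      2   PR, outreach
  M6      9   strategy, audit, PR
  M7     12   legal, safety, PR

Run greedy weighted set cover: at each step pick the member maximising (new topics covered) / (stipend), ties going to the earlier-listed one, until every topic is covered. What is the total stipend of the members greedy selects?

Pick 1: M1 adds 4 new (procurement, logistics, audit, safety) at stipend 2 (ratio 4/2).
Pick 2: M4 adds 4 new (hiring, IT, legal, PR) at stipend 2 (ratio 4/2).
Pick 3: M5 adds 1 new (outreach) at stipend 2 (ratio 1/2).
Pick 4: M6 adds 1 new (strategy) at stipend 9 (ratio 1/9).
Greedy total stipend: 2 + 2 + 2 + 9 = 15.

15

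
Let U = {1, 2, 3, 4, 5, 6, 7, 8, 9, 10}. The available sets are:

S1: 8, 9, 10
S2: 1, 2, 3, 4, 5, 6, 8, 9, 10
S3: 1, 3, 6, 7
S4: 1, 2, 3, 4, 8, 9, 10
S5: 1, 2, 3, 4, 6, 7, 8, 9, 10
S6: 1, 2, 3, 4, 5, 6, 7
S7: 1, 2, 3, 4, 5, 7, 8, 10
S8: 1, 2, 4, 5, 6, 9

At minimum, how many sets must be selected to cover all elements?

S1, S6 together cover {1, 2, 3, 4, 5, 6, 7, 8, 9, 10} — every element.
No single set contains all 10 elements, so 2 is optimal.

2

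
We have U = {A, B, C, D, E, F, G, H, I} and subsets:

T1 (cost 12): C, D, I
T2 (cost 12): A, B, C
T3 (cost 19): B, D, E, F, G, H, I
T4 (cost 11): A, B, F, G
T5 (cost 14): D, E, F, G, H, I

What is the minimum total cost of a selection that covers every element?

T2, T5 cover every element at cost 12 + 14 = 26.
Any cover uses at least 2 sets; among all covering selections none totals below 26.

26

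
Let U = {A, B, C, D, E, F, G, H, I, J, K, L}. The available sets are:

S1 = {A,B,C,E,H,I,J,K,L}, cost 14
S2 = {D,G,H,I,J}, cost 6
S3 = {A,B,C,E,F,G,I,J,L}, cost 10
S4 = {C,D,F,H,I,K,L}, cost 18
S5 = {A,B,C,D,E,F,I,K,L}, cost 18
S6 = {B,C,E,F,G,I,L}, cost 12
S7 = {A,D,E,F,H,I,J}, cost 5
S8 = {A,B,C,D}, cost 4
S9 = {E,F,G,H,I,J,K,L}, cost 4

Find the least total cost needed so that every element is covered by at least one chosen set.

8

S8, S9 cover every element at cost 4 + 4 = 8.
Any cover uses at least 2 sets; among all covering selections none totals below 8.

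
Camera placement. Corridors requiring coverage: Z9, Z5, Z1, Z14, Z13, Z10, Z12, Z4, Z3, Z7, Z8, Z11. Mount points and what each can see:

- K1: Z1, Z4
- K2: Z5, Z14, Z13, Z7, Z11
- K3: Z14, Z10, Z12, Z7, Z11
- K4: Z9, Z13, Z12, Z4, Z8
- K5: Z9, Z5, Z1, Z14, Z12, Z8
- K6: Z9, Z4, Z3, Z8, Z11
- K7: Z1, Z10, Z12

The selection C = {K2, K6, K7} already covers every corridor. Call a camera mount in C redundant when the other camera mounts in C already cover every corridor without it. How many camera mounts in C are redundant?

Drop K2: Z5, Z14, Z13, Z7 uncovered — not redundant.
Drop K6: Z9, Z4, Z3, Z8 uncovered — not redundant.
Drop K7: Z1, Z10, Z12 uncovered — not redundant.
None of the camera mounts in C is redundant.

0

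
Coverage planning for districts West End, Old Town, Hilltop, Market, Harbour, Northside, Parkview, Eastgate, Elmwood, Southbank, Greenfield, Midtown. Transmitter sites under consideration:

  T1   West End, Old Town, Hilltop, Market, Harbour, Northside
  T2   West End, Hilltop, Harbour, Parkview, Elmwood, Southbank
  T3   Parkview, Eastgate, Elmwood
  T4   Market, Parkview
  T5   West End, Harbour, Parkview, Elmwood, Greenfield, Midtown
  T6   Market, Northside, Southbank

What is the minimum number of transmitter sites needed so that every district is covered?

4

T1, T2, T3, T5 together cover {West End, Old Town, Hilltop, Market, Harbour, Northside, Parkview, Eastgate, Elmwood, Southbank, Greenfield, Midtown} — every district.
No 3 of the 6 transmitter sites cover everything (all 20 triples fall short), so 4 is minimum.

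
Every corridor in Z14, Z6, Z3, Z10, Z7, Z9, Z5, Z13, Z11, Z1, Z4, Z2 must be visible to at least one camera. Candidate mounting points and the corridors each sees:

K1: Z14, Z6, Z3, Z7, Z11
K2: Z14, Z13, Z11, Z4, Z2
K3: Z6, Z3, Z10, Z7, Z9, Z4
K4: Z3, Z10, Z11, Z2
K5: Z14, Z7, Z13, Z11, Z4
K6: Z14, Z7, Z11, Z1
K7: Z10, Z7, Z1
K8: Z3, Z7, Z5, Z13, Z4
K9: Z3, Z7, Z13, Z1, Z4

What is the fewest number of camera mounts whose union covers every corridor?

K2, K3, K6, K8 together cover {Z14, Z6, Z3, Z10, Z7, Z9, Z5, Z13, Z11, Z1, Z4, Z2} — every corridor.
No 3 of the 9 camera mounts cover everything (all 84 triples fall short), so 4 is minimum.

4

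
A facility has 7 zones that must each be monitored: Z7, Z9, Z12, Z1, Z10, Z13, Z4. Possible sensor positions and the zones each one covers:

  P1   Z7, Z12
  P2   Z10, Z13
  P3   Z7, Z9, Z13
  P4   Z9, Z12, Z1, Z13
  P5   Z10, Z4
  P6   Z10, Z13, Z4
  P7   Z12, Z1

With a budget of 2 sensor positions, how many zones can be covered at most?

Choosing P4, P5 covers {Z9, Z12, Z1, Z10, Z13, Z4} — 6 zones.
No choice of 2 sensor positions does better; here Z7 is left uncovered.

6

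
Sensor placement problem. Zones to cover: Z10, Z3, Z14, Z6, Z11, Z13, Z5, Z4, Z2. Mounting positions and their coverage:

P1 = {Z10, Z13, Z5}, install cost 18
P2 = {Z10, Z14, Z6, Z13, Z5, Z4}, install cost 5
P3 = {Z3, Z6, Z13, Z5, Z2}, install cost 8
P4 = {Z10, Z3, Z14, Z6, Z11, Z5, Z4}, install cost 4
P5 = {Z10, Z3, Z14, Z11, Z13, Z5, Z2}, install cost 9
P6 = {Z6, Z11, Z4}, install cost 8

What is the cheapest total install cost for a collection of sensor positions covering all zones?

P3, P4 cover every zone at install cost 8 + 4 = 12.
Any cover uses at least 2 sensor positions; among all covering selections none totals below 12.

12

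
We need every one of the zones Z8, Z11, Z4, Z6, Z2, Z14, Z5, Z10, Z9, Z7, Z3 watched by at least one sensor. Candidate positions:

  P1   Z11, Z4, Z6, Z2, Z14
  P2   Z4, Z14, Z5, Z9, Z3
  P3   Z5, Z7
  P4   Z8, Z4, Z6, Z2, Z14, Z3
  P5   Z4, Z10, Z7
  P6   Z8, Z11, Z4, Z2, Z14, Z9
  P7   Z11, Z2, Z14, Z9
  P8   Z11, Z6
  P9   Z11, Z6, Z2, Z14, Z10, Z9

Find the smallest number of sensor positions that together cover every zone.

P3, P4, P9 together cover {Z8, Z11, Z4, Z6, Z2, Z14, Z5, Z10, Z9, Z7, Z3} — every zone.
No 2 of the 9 sensor positions cover everything (all 36 pairs fall short), so 3 is minimum.

3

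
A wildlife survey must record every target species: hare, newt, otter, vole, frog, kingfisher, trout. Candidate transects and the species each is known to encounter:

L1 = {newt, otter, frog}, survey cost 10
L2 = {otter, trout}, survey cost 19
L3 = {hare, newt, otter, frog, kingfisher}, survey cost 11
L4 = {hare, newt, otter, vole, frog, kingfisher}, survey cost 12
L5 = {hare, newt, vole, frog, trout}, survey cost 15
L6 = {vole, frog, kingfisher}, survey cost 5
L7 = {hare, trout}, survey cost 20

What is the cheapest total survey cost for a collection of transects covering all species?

L3, L5 cover every species at survey cost 11 + 15 = 26.
Any cover uses at least 2 transects; among all covering selections none totals below 26.
Greedy by coverage-per-survey cost would pick L6, L3, L5 for 31 — worse than the optimum 26.

26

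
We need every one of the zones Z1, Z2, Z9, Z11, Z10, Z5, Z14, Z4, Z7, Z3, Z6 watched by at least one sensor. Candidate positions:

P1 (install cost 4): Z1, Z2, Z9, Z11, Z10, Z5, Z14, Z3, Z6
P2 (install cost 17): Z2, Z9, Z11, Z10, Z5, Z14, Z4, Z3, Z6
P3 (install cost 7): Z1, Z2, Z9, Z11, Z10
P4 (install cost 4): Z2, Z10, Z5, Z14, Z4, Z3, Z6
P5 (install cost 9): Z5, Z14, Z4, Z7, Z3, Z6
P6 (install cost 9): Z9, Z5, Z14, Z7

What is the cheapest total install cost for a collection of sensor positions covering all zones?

P1, P5 cover every zone at install cost 4 + 9 = 13.
Any cover uses at least 2 sensor positions; among all covering selections none totals below 13.
Greedy by coverage-per-install cost would pick P1, P4, P5 for 17 — worse than the optimum 13.

13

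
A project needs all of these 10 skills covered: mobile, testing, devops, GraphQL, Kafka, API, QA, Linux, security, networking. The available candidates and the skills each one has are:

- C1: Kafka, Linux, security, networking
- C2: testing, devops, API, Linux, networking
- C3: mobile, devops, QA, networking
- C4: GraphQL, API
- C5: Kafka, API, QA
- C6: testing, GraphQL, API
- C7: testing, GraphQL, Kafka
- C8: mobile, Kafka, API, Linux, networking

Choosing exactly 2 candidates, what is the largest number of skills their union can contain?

7

Choosing C1, C2 covers {testing, devops, Kafka, API, Linux, security, networking} — 7 skills.
No choice of 2 candidates does better; here mobile, GraphQL, QA are left uncovered.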